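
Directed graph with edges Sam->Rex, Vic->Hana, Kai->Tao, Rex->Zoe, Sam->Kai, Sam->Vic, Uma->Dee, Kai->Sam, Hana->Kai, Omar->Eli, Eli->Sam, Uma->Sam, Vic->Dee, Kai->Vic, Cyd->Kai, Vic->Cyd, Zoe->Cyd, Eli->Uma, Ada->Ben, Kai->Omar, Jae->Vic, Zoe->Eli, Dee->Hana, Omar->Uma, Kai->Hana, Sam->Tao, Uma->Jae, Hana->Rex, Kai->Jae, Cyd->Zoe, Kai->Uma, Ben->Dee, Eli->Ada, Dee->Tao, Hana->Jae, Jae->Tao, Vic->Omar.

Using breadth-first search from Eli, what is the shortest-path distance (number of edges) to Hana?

3

Level 0: Eli
Level 1: Ada, Sam, Uma
Level 2: Ben, Dee, Jae, Kai, Rex, Tao, Vic
Level 3: Cyd, Hana, Omar, Zoe
Hana first appears at level 3.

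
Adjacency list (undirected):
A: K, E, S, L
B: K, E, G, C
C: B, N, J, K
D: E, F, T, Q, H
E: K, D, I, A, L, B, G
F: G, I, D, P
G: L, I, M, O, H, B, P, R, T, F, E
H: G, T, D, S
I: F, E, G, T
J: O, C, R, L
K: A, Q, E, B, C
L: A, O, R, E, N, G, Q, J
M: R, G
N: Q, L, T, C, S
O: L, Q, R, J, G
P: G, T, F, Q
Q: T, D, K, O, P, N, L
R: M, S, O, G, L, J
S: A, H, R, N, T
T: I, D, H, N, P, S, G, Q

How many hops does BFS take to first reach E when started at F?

2

Level 0: F
Level 1: D, G, I, P
Level 2: B, E, H, L, M, O, Q, R, T
Level 3: A, C, J, K, N, S
E first appears at level 2.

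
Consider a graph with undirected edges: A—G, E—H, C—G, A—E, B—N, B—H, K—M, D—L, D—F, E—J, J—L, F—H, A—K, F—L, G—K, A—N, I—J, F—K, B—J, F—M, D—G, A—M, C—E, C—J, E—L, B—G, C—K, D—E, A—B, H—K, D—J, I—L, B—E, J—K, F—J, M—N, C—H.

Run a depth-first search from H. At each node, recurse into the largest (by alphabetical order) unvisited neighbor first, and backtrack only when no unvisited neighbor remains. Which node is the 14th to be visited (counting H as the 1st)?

A

Visit H
H → K
K → M
M → N
N → B
B → J
J → L
L → I
L → F
F → D
D → G
G → C
C → E
E → A

Visit order: H, K, M, N, B, J, L, I, F, D, G, C, E, A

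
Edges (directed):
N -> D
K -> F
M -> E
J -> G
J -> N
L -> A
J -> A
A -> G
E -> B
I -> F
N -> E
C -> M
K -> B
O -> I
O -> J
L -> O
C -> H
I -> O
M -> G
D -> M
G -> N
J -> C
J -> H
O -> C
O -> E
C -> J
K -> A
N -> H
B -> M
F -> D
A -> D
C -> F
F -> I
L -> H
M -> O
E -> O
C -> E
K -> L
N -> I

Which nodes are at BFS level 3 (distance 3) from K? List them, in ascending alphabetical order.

C, E, J, N

Level 0: K
Level 1: A, B, F, L
Level 2: D, G, H, I, M, O
Level 3: C, E, J, N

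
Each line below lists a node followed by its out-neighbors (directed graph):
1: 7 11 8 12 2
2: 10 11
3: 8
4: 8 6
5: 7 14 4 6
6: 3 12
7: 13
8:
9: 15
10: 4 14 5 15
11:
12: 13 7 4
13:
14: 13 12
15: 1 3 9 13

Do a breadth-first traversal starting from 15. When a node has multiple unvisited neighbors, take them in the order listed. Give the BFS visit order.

Visit 15; enqueue 1, 3, 9, 13 → queue [1, 3, 9, 13]
Visit 1; enqueue 7, 11, 8, 12, 2 → queue [3, 9, 13, 7, 11, 8, 12, 2]
Visit 3 → queue [9, 13, 7, 11, 8, 12, 2]
Visit 9 → queue [13, 7, 11, 8, 12, 2]
Visit 13 → queue [7, 11, 8, 12, 2]
Visit 7 → queue [11, 8, 12, 2]
Visit 11 → queue [8, 12, 2]
Visit 8 → queue [12, 2]
Visit 12; enqueue 4 → queue [2, 4]
Visit 2; enqueue 10 → queue [4, 10]
Visit 4; enqueue 6 → queue [10, 6]
Visit 10; enqueue 14, 5 → queue [6, 14, 5]
Visit 6 → queue [14, 5]
Visit 14 → queue [5]
Visit 5 → queue []

15, 1, 3, 9, 13, 7, 11, 8, 12, 2, 4, 10, 6, 14, 5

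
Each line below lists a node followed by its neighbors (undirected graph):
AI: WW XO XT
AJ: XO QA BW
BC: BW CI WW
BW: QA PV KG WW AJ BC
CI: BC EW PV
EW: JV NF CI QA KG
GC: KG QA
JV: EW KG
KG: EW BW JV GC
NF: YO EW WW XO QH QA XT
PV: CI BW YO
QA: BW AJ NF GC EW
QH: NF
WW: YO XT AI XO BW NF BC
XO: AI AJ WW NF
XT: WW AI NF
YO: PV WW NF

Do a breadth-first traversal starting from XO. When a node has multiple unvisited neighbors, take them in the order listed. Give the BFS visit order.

XO, AI, AJ, WW, NF, XT, QA, BW, YO, BC, EW, QH, GC, PV, KG, CI, JV

Visit XO; enqueue AI, AJ, WW, NF → queue [AI, AJ, WW, NF]
Visit AI; enqueue XT → queue [AJ, WW, NF, XT]
Visit AJ; enqueue QA, BW → queue [WW, NF, XT, QA, BW]
Visit WW; enqueue YO, BC → queue [NF, XT, QA, BW, YO, BC]
Visit NF; enqueue EW, QH → queue [XT, QA, BW, YO, BC, EW, QH]
Visit XT → queue [QA, BW, YO, BC, EW, QH]
Visit QA; enqueue GC → queue [BW, YO, BC, EW, QH, GC]
Visit BW; enqueue PV, KG → queue [YO, BC, EW, QH, GC, PV, KG]
Visit YO → queue [BC, EW, QH, GC, PV, KG]
Visit BC; enqueue CI → queue [EW, QH, GC, PV, KG, CI]
Visit EW; enqueue JV → queue [QH, GC, PV, KG, CI, JV]
Visit QH → queue [GC, PV, KG, CI, JV]
Visit GC → queue [PV, KG, CI, JV]
Visit PV → queue [KG, CI, JV]
Visit KG → queue [CI, JV]
Visit CI → queue [JV]
Visit JV → queue []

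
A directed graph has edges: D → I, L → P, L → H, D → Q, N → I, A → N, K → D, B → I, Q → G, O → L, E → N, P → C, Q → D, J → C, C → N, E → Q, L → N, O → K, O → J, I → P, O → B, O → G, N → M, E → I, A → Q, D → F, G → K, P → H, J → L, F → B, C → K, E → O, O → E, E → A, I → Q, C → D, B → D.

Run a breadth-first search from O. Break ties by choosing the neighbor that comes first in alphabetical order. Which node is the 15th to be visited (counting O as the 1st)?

Visit O; enqueue B, E, G, J, K, L → queue [B, E, G, J, K, L]
Visit B; enqueue D, I → queue [E, G, J, K, L, D, I]
Visit E; enqueue A, N, Q → queue [G, J, K, L, D, I, A, N, Q]
Visit G → queue [J, K, L, D, I, A, N, Q]
Visit J; enqueue C → queue [K, L, D, I, A, N, Q, C]
Visit K → queue [L, D, I, A, N, Q, C]
Visit L; enqueue H, P → queue [D, I, A, N, Q, C, H, P]
Visit D; enqueue F → queue [I, A, N, Q, C, H, P, F]
Visit I → queue [A, N, Q, C, H, P, F]
Visit A → queue [N, Q, C, H, P, F]
Visit N; enqueue M → queue [Q, C, H, P, F, M]
Visit Q → queue [C, H, P, F, M]
Visit C → queue [H, P, F, M]
Visit H → queue [P, F, M]
Visit P → queue [F, M]
Visit F → queue [M]
Visit M → queue []

Visit order: O, B, E, G, J, K, L, D, I, A, N, Q, C, H, P, F, M

P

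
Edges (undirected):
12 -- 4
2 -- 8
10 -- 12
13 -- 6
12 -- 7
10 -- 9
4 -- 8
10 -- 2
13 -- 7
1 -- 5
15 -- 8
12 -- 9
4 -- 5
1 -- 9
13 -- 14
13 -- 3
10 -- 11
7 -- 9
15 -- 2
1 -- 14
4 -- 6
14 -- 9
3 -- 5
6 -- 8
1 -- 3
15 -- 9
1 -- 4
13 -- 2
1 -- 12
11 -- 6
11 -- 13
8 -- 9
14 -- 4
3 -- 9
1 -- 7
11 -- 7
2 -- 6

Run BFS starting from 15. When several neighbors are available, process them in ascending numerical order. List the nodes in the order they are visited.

15 2 8 9 6 10 13 4 1 3 7 12 14 11 5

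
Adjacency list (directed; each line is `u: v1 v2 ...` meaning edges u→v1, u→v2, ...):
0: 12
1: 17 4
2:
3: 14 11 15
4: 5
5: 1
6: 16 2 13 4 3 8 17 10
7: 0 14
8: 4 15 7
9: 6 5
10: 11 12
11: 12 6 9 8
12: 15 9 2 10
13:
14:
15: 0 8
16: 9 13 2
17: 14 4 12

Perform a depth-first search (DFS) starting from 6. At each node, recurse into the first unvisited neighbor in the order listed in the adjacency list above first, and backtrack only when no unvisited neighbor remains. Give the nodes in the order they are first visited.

Visit 6
6 → 16
16 → 9
9 → 5
5 → 1
1 → 17
17 → 14
17 → 4
17 → 12
12 → 15
15 → 0
15 → 8
8 → 7
12 → 2
12 → 10
10 → 11
16 → 13
6 → 3

6, 16, 9, 5, 1, 17, 14, 4, 12, 15, 0, 8, 7, 2, 10, 11, 13, 3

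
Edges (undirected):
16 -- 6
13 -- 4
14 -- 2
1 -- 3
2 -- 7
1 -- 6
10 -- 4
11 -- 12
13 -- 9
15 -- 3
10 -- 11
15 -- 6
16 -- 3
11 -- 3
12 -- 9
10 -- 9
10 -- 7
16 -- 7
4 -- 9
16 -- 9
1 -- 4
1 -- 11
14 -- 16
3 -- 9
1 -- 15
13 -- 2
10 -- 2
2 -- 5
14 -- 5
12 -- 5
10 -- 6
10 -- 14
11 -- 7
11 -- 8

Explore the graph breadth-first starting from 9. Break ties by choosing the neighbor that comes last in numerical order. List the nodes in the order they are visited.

Visit 9; enqueue 16, 13, 12, 10, 4, 3 → queue [16, 13, 12, 10, 4, 3]
Visit 16; enqueue 14, 7, 6 → queue [13, 12, 10, 4, 3, 14, 7, 6]
Visit 13; enqueue 2 → queue [12, 10, 4, 3, 14, 7, 6, 2]
Visit 12; enqueue 11, 5 → queue [10, 4, 3, 14, 7, 6, 2, 11, 5]
Visit 10 → queue [4, 3, 14, 7, 6, 2, 11, 5]
Visit 4; enqueue 1 → queue [3, 14, 7, 6, 2, 11, 5, 1]
Visit 3; enqueue 15 → queue [14, 7, 6, 2, 11, 5, 1, 15]
Visit 14 → queue [7, 6, 2, 11, 5, 1, 15]
Visit 7 → queue [6, 2, 11, 5, 1, 15]
Visit 6 → queue [2, 11, 5, 1, 15]
Visit 2 → queue [11, 5, 1, 15]
Visit 11; enqueue 8 → queue [5, 1, 15, 8]
Visit 5 → queue [1, 15, 8]
Visit 1 → queue [15, 8]
Visit 15 → queue [8]
Visit 8 → queue []

9 16 13 12 10 4 3 14 7 6 2 11 5 1 15 8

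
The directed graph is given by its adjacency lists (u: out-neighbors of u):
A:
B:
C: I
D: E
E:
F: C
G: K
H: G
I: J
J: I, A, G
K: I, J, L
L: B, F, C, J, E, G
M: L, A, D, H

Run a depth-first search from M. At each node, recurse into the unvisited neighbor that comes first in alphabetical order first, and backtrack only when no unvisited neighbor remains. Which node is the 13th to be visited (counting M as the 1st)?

Visit M
M → A
M → D
D → E
M → H
H → G
G → K
K → I
I → J
K → L
L → B
L → C
L → F

Visit order: M, A, D, E, H, G, K, I, J, L, B, C, F

F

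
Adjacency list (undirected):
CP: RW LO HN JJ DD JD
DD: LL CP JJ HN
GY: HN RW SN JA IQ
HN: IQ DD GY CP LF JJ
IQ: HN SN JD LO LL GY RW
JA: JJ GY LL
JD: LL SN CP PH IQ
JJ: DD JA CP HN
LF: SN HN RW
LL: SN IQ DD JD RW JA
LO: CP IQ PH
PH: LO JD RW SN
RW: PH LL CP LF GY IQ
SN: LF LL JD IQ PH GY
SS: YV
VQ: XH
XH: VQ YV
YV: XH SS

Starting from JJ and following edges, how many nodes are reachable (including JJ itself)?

BFS from JJ visits: JJ, CP, DD, HN, JA, JD, LO, RW, LL, GY, IQ, LF, PH, SN
Reachable nodes: 14 of 18 total.

14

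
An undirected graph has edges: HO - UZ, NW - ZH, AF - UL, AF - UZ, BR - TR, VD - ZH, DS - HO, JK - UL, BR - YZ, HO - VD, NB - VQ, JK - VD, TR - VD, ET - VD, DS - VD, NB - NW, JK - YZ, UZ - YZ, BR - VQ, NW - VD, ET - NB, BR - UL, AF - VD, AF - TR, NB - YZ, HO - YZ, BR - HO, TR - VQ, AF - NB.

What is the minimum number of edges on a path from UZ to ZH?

3

Level 0: UZ
Level 1: AF, HO, YZ
Level 2: BR, DS, JK, NB, TR, UL, VD
Level 3: ET, NW, VQ, ZH
ZH first appears at level 3.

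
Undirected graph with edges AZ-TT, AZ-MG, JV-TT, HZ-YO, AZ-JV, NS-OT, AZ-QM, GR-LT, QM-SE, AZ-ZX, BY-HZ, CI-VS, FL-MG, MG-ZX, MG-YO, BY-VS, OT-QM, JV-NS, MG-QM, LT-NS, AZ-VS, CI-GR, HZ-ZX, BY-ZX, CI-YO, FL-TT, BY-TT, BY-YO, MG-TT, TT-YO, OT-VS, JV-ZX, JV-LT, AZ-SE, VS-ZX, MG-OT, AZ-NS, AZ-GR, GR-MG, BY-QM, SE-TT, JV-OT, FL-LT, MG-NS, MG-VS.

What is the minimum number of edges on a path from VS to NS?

Level 0: VS
Level 1: AZ, BY, CI, MG, OT, ZX
Level 2: FL, GR, HZ, JV, NS, QM, SE, TT, YO
Level 3: LT
NS first appears at level 2.

2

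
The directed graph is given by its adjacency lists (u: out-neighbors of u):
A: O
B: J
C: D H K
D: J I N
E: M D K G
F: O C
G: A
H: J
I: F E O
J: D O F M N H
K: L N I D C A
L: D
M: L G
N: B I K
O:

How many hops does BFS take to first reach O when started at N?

2

Level 0: N
Level 1: B, I, K
Level 2: A, C, D, E, F, J, L, O
Level 3: G, H, M
O first appears at level 2.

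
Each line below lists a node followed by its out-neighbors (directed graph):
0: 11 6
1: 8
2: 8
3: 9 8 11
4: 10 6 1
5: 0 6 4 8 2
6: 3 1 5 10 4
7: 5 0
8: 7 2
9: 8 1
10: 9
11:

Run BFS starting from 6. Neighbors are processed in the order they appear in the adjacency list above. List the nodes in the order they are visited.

Visit 6; enqueue 3, 1, 5, 10, 4 → queue [3, 1, 5, 10, 4]
Visit 3; enqueue 9, 8, 11 → queue [1, 5, 10, 4, 9, 8, 11]
Visit 1 → queue [5, 10, 4, 9, 8, 11]
Visit 5; enqueue 0, 2 → queue [10, 4, 9, 8, 11, 0, 2]
Visit 10 → queue [4, 9, 8, 11, 0, 2]
Visit 4 → queue [9, 8, 11, 0, 2]
Visit 9 → queue [8, 11, 0, 2]
Visit 8; enqueue 7 → queue [11, 0, 2, 7]
Visit 11 → queue [0, 2, 7]
Visit 0 → queue [2, 7]
Visit 2 → queue [7]
Visit 7 → queue []

6, 3, 1, 5, 10, 4, 9, 8, 11, 0, 2, 7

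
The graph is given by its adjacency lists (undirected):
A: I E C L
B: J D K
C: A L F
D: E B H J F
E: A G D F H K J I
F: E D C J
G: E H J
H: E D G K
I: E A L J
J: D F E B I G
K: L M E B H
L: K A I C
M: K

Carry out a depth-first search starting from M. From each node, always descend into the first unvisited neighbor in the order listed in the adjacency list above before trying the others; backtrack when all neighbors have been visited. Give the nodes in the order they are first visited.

Visit M
M → K
K → L
L → A
A → I
I → E
E → G
G → H
H → D
D → B
B → J
J → F
F → C

M, K, L, A, I, E, G, H, D, B, J, F, C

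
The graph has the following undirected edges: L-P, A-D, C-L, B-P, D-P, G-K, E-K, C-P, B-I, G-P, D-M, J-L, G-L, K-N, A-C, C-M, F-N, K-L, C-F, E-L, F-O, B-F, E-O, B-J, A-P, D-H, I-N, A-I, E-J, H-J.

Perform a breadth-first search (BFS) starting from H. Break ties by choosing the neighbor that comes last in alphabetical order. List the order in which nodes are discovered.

H, J, D, L, E, B, P, M, A, K, G, C, O, I, F, N

Visit H; enqueue J, D → queue [J, D]
Visit J; enqueue L, E, B → queue [D, L, E, B]
Visit D; enqueue P, M, A → queue [L, E, B, P, M, A]
Visit L; enqueue K, G, C → queue [E, B, P, M, A, K, G, C]
Visit E; enqueue O → queue [B, P, M, A, K, G, C, O]
Visit B; enqueue I, F → queue [P, M, A, K, G, C, O, I, F]
Visit P → queue [M, A, K, G, C, O, I, F]
Visit M → queue [A, K, G, C, O, I, F]
Visit A → queue [K, G, C, O, I, F]
Visit K; enqueue N → queue [G, C, O, I, F, N]
Visit G → queue [C, O, I, F, N]
Visit C → queue [O, I, F, N]
Visit O → queue [I, F, N]
Visit I → queue [F, N]
Visit F → queue [N]
Visit N → queue []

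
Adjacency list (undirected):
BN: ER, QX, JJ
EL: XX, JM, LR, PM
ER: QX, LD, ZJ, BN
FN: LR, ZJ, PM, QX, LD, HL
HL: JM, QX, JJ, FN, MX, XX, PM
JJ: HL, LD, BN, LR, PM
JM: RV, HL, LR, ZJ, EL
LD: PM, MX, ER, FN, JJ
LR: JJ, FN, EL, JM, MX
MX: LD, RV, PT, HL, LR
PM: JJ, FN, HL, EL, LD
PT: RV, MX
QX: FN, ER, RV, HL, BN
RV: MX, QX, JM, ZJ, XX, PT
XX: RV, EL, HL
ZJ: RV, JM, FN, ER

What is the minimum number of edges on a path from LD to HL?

2

Level 0: LD
Level 1: ER, FN, JJ, MX, PM
Level 2: BN, EL, HL, LR, PT, QX, RV, ZJ
Level 3: JM, XX
HL first appears at level 2.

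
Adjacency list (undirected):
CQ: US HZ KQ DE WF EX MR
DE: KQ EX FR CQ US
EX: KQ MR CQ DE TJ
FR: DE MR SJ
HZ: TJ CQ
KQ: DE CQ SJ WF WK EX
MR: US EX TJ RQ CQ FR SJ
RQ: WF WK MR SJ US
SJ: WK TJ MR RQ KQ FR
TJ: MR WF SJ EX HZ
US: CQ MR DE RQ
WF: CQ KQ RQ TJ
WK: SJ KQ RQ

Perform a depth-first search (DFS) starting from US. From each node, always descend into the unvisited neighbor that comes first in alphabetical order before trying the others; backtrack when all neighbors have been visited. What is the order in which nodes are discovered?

Visit US
US → CQ
CQ → DE
DE → EX
EX → KQ
KQ → SJ
SJ → FR
FR → MR
MR → RQ
RQ → WF
WF → TJ
TJ → HZ
RQ → WK

US → CQ → DE → EX → KQ → SJ → FR → MR → RQ → WF → TJ → HZ → WK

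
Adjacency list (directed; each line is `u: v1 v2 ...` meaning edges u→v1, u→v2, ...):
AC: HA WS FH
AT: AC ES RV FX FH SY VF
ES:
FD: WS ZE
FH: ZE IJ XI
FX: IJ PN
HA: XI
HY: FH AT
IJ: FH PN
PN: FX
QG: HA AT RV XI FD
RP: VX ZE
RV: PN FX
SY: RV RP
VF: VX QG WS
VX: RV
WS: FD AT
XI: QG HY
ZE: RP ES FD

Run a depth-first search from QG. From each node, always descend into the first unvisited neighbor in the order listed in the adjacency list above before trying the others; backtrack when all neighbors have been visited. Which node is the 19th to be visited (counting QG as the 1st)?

VF

Visit QG
QG → HA
HA → XI
XI → HY
HY → FH
FH → ZE
ZE → RP
RP → VX
VX → RV
RV → PN
PN → FX
FX → IJ
ZE → ES
ZE → FD
FD → WS
WS → AT
AT → AC
AT → SY
AT → VF

Visit order: QG, HA, XI, HY, FH, ZE, RP, VX, RV, PN, FX, IJ, ES, FD, WS, AT, AC, SY, VF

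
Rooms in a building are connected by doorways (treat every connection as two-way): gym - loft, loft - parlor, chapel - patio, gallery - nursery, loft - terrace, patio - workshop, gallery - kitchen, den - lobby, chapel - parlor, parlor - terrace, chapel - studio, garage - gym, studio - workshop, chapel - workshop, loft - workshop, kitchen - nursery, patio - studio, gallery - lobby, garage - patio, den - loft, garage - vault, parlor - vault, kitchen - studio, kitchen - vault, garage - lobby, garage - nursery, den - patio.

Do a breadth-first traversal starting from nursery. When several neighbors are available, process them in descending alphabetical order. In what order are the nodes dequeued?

nursery kitchen garage gallery vault studio patio lobby gym parlor workshop chapel den loft terrace

Visit nursery; enqueue kitchen, garage, gallery → queue [kitchen, garage, gallery]
Visit kitchen; enqueue vault, studio → queue [garage, gallery, vault, studio]
Visit garage; enqueue patio, lobby, gym → queue [gallery, vault, studio, patio, lobby, gym]
Visit gallery → queue [vault, studio, patio, lobby, gym]
Visit vault; enqueue parlor → queue [studio, patio, lobby, gym, parlor]
Visit studio; enqueue workshop, chapel → queue [patio, lobby, gym, parlor, workshop, chapel]
Visit patio; enqueue den → queue [lobby, gym, parlor, workshop, chapel, den]
Visit lobby → queue [gym, parlor, workshop, chapel, den]
Visit gym; enqueue loft → queue [parlor, workshop, chapel, den, loft]
Visit parlor; enqueue terrace → queue [workshop, chapel, den, loft, terrace]
Visit workshop → queue [chapel, den, loft, terrace]
Visit chapel → queue [den, loft, terrace]
Visit den → queue [loft, terrace]
Visit loft → queue [terrace]
Visit terrace → queue []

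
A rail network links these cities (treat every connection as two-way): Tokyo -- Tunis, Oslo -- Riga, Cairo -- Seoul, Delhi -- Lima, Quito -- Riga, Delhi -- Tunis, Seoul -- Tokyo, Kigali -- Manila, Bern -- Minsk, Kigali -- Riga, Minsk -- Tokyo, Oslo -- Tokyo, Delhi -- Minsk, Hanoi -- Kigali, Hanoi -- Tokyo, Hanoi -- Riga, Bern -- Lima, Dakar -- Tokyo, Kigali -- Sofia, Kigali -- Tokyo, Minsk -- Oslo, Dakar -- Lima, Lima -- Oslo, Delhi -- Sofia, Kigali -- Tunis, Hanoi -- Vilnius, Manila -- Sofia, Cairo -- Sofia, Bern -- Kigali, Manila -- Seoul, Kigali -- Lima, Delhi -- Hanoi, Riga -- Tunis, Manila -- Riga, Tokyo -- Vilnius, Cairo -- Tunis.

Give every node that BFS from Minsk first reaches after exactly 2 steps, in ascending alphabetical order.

Level 0: Minsk
Level 1: Bern, Delhi, Oslo, Tokyo
Level 2: Dakar, Hanoi, Kigali, Lima, Riga, Seoul, Sofia, Tunis, Vilnius
Level 3: Cairo, Manila, Quito

Dakar, Hanoi, Kigali, Lima, Riga, Seoul, Sofia, Tunis, Vilnius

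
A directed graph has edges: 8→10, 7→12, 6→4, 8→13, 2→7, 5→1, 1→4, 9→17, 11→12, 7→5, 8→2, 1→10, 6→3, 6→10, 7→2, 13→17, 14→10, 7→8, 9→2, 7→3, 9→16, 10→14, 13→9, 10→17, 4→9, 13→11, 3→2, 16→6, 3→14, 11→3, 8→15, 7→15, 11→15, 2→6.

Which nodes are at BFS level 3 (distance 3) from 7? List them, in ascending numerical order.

Level 0: 7
Level 1: 2, 3, 5, 8, 12, 15
Level 2: 1, 6, 10, 13, 14
Level 3: 4, 9, 11, 17
Level 4: 16

4, 9, 11, 17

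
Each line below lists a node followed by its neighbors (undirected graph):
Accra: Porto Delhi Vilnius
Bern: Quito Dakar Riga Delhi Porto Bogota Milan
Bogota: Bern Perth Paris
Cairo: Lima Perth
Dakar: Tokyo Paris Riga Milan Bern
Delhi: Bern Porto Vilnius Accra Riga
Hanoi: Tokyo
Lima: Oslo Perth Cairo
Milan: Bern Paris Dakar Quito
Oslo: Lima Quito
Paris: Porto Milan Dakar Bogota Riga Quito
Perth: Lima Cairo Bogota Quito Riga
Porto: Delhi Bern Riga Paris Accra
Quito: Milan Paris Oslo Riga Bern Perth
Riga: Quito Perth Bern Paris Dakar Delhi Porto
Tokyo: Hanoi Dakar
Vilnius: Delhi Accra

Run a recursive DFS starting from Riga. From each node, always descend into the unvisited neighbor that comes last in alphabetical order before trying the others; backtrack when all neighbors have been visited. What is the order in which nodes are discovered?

Riga, Quito, Perth, Lima, Oslo, Cairo, Bogota, Paris, Porto, Delhi, Vilnius, Accra, Bern, Milan, Dakar, Tokyo, Hanoi

Visit Riga
Riga → Quito
Quito → Perth
Perth → Lima
Lima → Oslo
Lima → Cairo
Perth → Bogota
Bogota → Paris
Paris → Porto
Porto → Delhi
Delhi → Vilnius
Vilnius → Accra
Delhi → Bern
Bern → Milan
Milan → Dakar
Dakar → Tokyo
Tokyo → Hanoi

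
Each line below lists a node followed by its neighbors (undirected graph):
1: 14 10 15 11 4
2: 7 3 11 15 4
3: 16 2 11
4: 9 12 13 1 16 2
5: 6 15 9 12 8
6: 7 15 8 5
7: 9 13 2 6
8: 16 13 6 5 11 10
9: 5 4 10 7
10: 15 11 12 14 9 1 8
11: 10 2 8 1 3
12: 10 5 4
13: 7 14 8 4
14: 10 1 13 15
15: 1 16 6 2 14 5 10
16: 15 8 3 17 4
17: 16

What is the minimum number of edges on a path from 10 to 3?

Level 0: 10
Level 1: 1, 8, 9, 11, 12, 14, 15
Level 2: 2, 3, 4, 5, 6, 7, 13, 16
Level 3: 17
3 first appears at level 2.

2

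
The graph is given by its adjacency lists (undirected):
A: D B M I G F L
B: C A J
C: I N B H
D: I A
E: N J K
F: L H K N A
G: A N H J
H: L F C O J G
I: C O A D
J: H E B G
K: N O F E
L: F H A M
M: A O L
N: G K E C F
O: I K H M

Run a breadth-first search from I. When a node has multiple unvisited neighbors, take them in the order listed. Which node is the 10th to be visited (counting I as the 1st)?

Visit I; enqueue C, O, A, D → queue [C, O, A, D]
Visit C; enqueue N, B, H → queue [O, A, D, N, B, H]
Visit O; enqueue K, M → queue [A, D, N, B, H, K, M]
Visit A; enqueue G, F, L → queue [D, N, B, H, K, M, G, F, L]
Visit D → queue [N, B, H, K, M, G, F, L]
Visit N; enqueue E → queue [B, H, K, M, G, F, L, E]
Visit B; enqueue J → queue [H, K, M, G, F, L, E, J]
Visit H → queue [K, M, G, F, L, E, J]
Visit K → queue [M, G, F, L, E, J]
Visit M → queue [G, F, L, E, J]
Visit G → queue [F, L, E, J]
Visit F → queue [L, E, J]
Visit L → queue [E, J]
Visit E → queue [J]
Visit J → queue []

Visit order: I, C, O, A, D, N, B, H, K, M, G, F, L, E, J

M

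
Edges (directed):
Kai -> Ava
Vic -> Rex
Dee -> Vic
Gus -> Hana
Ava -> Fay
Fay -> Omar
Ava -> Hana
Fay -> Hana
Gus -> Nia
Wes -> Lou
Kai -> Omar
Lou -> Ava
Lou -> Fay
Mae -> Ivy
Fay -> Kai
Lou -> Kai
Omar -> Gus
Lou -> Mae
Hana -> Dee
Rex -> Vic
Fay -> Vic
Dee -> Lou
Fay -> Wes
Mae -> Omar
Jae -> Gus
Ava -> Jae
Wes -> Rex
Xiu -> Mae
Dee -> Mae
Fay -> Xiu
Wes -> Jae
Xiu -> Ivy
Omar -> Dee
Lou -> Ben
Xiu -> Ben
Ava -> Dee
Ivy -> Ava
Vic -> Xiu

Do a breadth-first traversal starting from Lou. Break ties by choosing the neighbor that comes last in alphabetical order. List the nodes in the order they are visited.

Visit Lou; enqueue Mae, Kai, Fay, Ben, Ava → queue [Mae, Kai, Fay, Ben, Ava]
Visit Mae; enqueue Omar, Ivy → queue [Kai, Fay, Ben, Ava, Omar, Ivy]
Visit Kai → queue [Fay, Ben, Ava, Omar, Ivy]
Visit Fay; enqueue Xiu, Wes, Vic, Hana → queue [Ben, Ava, Omar, Ivy, Xiu, Wes, Vic, Hana]
Visit Ben → queue [Ava, Omar, Ivy, Xiu, Wes, Vic, Hana]
Visit Ava; enqueue Jae, Dee → queue [Omar, Ivy, Xiu, Wes, Vic, Hana, Jae, Dee]
Visit Omar; enqueue Gus → queue [Ivy, Xiu, Wes, Vic, Hana, Jae, Dee, Gus]
Visit Ivy → queue [Xiu, Wes, Vic, Hana, Jae, Dee, Gus]
Visit Xiu → queue [Wes, Vic, Hana, Jae, Dee, Gus]
Visit Wes; enqueue Rex → queue [Vic, Hana, Jae, Dee, Gus, Rex]
Visit Vic → queue [Hana, Jae, Dee, Gus, Rex]
Visit Hana → queue [Jae, Dee, Gus, Rex]
Visit Jae → queue [Dee, Gus, Rex]
Visit Dee → queue [Gus, Rex]
Visit Gus; enqueue Nia → queue [Rex, Nia]
Visit Rex → queue [Nia]
Visit Nia → queue []

Lou → Mae → Kai → Fay → Ben → Ava → Omar → Ivy → Xiu → Wes → Vic → Hana → Jae → Dee → Gus → Rex → Nia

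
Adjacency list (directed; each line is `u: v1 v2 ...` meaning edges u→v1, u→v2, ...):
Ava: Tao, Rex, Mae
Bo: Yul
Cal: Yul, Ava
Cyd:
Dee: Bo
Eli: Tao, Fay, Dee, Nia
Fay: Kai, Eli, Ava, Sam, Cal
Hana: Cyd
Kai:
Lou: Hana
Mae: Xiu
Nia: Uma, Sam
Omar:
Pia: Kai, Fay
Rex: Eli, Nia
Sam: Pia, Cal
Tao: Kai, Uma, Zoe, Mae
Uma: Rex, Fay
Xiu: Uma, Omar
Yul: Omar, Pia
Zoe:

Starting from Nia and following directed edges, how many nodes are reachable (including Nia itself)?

BFS from Nia visits: Nia, Sam, Uma, Cal, Pia, Fay, Rex, Ava, Yul, Kai, Eli, Mae, Tao, Omar, Dee, Xiu, Zoe, Bo
Reachable nodes: 18 of 21 total.

18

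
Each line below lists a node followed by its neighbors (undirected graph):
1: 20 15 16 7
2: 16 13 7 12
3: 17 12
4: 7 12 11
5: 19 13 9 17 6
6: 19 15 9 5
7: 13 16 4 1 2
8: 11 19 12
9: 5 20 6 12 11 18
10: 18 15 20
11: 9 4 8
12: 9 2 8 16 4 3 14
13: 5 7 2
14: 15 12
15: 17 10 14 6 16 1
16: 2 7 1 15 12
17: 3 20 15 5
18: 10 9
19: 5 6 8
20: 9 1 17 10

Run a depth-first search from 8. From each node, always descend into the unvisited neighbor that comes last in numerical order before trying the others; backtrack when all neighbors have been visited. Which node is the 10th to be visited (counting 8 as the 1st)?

12

Visit 8
8 → 19
19 → 6
6 → 15
15 → 17
17 → 20
20 → 10
10 → 18
18 → 9
9 → 12
12 → 16
16 → 7
7 → 13
13 → 5
13 → 2
7 → 4
4 → 11
7 → 1
12 → 14
12 → 3

Visit order: 8, 19, 6, 15, 17, 20, 10, 18, 9, 12, 16, 7, 13, 5, 2, 4, 11, 1, 14, 3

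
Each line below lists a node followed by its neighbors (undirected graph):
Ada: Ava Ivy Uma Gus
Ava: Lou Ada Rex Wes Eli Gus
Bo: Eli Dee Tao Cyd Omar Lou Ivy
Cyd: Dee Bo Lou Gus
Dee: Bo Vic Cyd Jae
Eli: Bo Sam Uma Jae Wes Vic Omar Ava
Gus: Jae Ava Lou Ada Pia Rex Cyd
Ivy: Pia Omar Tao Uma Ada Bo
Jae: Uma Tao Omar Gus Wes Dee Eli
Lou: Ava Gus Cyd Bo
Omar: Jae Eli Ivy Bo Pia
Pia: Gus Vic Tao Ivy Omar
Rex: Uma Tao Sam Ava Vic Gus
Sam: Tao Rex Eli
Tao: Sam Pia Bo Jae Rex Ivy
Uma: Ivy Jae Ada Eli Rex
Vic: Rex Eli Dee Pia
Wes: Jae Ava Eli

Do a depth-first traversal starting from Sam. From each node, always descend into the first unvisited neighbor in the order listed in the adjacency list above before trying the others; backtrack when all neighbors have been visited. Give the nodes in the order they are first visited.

Visit Sam
Sam → Tao
Tao → Pia
Pia → Gus
Gus → Jae
Jae → Uma
Uma → Ivy
Ivy → Omar
Omar → Eli
Eli → Bo
Bo → Dee
Dee → Vic
Vic → Rex
Rex → Ava
Ava → Lou
Lou → Cyd
Ava → Ada
Ava → Wes

Sam Tao Pia Gus Jae Uma Ivy Omar Eli Bo Dee Vic Rex Ava Lou Cyd Ada Wes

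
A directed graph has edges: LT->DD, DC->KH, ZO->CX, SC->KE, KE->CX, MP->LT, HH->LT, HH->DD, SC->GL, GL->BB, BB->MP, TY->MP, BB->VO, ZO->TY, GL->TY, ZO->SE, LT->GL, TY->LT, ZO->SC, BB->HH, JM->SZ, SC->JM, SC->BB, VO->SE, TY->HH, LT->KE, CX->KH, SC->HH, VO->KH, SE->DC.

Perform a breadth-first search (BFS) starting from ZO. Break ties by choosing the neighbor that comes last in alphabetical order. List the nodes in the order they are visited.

ZO, TY, SE, SC, CX, MP, LT, HH, DC, KE, JM, GL, BB, KH, DD, SZ, VO

Visit ZO; enqueue TY, SE, SC, CX → queue [TY, SE, SC, CX]
Visit TY; enqueue MP, LT, HH → queue [SE, SC, CX, MP, LT, HH]
Visit SE; enqueue DC → queue [SC, CX, MP, LT, HH, DC]
Visit SC; enqueue KE, JM, GL, BB → queue [CX, MP, LT, HH, DC, KE, JM, GL, BB]
Visit CX; enqueue KH → queue [MP, LT, HH, DC, KE, JM, GL, BB, KH]
Visit MP → queue [LT, HH, DC, KE, JM, GL, BB, KH]
Visit LT; enqueue DD → queue [HH, DC, KE, JM, GL, BB, KH, DD]
Visit HH → queue [DC, KE, JM, GL, BB, KH, DD]
Visit DC → queue [KE, JM, GL, BB, KH, DD]
Visit KE → queue [JM, GL, BB, KH, DD]
Visit JM; enqueue SZ → queue [GL, BB, KH, DD, SZ]
Visit GL → queue [BB, KH, DD, SZ]
Visit BB; enqueue VO → queue [KH, DD, SZ, VO]
Visit KH → queue [DD, SZ, VO]
Visit DD → queue [SZ, VO]
Visit SZ → queue [VO]
Visit VO → queue []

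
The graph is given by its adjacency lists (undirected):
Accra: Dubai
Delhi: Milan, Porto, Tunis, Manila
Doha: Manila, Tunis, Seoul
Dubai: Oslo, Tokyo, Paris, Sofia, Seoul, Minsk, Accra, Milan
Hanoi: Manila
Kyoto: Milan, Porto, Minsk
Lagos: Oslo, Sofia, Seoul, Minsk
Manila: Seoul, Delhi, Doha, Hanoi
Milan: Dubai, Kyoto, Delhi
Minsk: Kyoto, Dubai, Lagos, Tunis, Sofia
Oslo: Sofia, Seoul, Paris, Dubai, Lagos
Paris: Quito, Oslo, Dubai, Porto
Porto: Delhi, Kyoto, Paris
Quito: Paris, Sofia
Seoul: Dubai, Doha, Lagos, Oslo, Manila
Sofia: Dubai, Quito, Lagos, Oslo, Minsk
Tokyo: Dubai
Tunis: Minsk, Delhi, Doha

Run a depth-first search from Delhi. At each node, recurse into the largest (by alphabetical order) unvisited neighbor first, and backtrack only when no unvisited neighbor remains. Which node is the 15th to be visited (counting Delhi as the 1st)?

Manila

Visit Delhi
Delhi → Tunis
Tunis → Minsk
Minsk → Sofia
Sofia → Quito
Quito → Paris
Paris → Porto
Porto → Kyoto
Kyoto → Milan
Milan → Dubai
Dubai → Tokyo
Dubai → Seoul
Seoul → Oslo
Oslo → Lagos
Seoul → Manila
Manila → Hanoi
Manila → Doha
Dubai → Accra

Visit order: Delhi, Tunis, Minsk, Sofia, Quito, Paris, Porto, Kyoto, Milan, Dubai, Tokyo, Seoul, Oslo, Lagos, Manila, Hanoi, Doha, Accra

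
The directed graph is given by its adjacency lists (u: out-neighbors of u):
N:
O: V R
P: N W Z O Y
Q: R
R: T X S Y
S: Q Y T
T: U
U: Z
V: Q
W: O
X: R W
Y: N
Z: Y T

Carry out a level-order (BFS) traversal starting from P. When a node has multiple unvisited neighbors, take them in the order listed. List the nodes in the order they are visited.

Visit P; enqueue N, W, Z, O, Y → queue [N, W, Z, O, Y]
Visit N → queue [W, Z, O, Y]
Visit W → queue [Z, O, Y]
Visit Z; enqueue T → queue [O, Y, T]
Visit O; enqueue V, R → queue [Y, T, V, R]
Visit Y → queue [T, V, R]
Visit T; enqueue U → queue [V, R, U]
Visit V; enqueue Q → queue [R, U, Q]
Visit R; enqueue X, S → queue [U, Q, X, S]
Visit U → queue [Q, X, S]
Visit Q → queue [X, S]
Visit X → queue [S]
Visit S → queue []

P N W Z O Y T V R U Q X S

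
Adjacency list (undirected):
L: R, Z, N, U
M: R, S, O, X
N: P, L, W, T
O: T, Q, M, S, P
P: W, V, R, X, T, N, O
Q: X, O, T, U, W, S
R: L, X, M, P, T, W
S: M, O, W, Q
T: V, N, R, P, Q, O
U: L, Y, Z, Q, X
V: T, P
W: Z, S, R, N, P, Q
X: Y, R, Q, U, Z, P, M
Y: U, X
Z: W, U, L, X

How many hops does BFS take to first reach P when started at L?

2

Level 0: L
Level 1: N, R, U, Z
Level 2: M, P, Q, T, W, X, Y
Level 3: O, S, V
P first appears at level 2.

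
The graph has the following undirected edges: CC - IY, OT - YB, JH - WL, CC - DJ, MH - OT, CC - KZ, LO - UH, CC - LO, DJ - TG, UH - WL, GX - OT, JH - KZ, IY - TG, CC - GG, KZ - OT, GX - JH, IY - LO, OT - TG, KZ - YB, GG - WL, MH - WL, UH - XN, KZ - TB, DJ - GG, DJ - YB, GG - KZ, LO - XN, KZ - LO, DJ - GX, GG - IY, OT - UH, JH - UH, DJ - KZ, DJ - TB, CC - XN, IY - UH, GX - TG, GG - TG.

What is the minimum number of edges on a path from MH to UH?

2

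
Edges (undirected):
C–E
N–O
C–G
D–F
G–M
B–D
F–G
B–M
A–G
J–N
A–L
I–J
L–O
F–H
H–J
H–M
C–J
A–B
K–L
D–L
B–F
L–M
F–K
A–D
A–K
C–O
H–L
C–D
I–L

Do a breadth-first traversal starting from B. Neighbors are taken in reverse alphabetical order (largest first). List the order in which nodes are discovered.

Visit B; enqueue M, F, D, A → queue [M, F, D, A]
Visit M; enqueue L, H, G → queue [F, D, A, L, H, G]
Visit F; enqueue K → queue [D, A, L, H, G, K]
Visit D; enqueue C → queue [A, L, H, G, K, C]
Visit A → queue [L, H, G, K, C]
Visit L; enqueue O, I → queue [H, G, K, C, O, I]
Visit H; enqueue J → queue [G, K, C, O, I, J]
Visit G → queue [K, C, O, I, J]
Visit K → queue [C, O, I, J]
Visit C; enqueue E → queue [O, I, J, E]
Visit O; enqueue N → queue [I, J, E, N]
Visit I → queue [J, E, N]
Visit J → queue [E, N]
Visit E → queue [N]
Visit N → queue []

B, M, F, D, A, L, H, G, K, C, O, I, J, E, N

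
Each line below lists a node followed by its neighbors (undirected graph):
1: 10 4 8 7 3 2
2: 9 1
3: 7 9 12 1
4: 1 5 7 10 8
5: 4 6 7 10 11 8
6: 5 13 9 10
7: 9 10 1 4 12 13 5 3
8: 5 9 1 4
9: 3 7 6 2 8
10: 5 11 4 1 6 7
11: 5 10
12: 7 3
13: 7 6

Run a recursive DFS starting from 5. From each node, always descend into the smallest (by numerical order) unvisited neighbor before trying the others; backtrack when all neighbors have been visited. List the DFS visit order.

5 → 4 → 1 → 2 → 9 → 3 → 7 → 10 → 6 → 13 → 11 → 12 → 8

Visit 5
5 → 4
4 → 1
1 → 2
2 → 9
9 → 3
3 → 7
7 → 10
10 → 6
6 → 13
10 → 11
7 → 12
9 → 8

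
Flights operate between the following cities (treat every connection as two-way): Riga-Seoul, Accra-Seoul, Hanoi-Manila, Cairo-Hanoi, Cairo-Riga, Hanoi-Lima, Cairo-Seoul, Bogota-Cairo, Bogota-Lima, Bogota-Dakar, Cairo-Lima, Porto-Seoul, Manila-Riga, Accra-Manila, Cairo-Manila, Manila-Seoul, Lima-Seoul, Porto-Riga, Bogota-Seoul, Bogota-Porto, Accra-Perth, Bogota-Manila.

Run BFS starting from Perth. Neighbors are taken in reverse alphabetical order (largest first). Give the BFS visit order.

Visit Perth; enqueue Accra → queue [Accra]
Visit Accra; enqueue Seoul, Manila → queue [Seoul, Manila]
Visit Seoul; enqueue Riga, Porto, Lima, Cairo, Bogota → queue [Manila, Riga, Porto, Lima, Cairo, Bogota]
Visit Manila; enqueue Hanoi → queue [Riga, Porto, Lima, Cairo, Bogota, Hanoi]
Visit Riga → queue [Porto, Lima, Cairo, Bogota, Hanoi]
Visit Porto → queue [Lima, Cairo, Bogota, Hanoi]
Visit Lima → queue [Cairo, Bogota, Hanoi]
Visit Cairo → queue [Bogota, Hanoi]
Visit Bogota; enqueue Dakar → queue [Hanoi, Dakar]
Visit Hanoi → queue [Dakar]
Visit Dakar → queue []

Perth -> Accra -> Seoul -> Manila -> Riga -> Porto -> Lima -> Cairo -> Bogota -> Hanoi -> Dakar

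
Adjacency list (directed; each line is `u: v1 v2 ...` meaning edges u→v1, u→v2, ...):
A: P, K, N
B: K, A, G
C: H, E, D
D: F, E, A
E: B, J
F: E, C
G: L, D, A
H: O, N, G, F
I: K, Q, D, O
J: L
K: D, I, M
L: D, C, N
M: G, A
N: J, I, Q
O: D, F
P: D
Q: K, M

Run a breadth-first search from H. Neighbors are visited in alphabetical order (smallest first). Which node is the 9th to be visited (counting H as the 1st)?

D

Visit H; enqueue F, G, N, O → queue [F, G, N, O]
Visit F; enqueue C, E → queue [G, N, O, C, E]
Visit G; enqueue A, D, L → queue [N, O, C, E, A, D, L]
Visit N; enqueue I, J, Q → queue [O, C, E, A, D, L, I, J, Q]
Visit O → queue [C, E, A, D, L, I, J, Q]
Visit C → queue [E, A, D, L, I, J, Q]
Visit E; enqueue B → queue [A, D, L, I, J, Q, B]
Visit A; enqueue K, P → queue [D, L, I, J, Q, B, K, P]
Visit D → queue [L, I, J, Q, B, K, P]
Visit L → queue [I, J, Q, B, K, P]
Visit I → queue [J, Q, B, K, P]
Visit J → queue [Q, B, K, P]
Visit Q; enqueue M → queue [B, K, P, M]
Visit B → queue [K, P, M]
Visit K → queue [P, M]
Visit P → queue [M]
Visit M → queue []

Visit order: H, F, G, N, O, C, E, A, D, L, I, J, Q, B, K, P, M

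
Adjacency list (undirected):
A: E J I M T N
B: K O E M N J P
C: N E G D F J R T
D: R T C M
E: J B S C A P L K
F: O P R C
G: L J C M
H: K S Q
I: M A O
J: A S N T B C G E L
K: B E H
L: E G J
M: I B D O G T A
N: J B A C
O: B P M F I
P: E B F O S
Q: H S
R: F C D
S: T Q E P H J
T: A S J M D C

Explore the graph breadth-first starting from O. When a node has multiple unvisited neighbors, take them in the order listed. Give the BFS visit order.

Visit O; enqueue B, P, M, F, I → queue [B, P, M, F, I]
Visit B; enqueue K, E, N, J → queue [P, M, F, I, K, E, N, J]
Visit P; enqueue S → queue [M, F, I, K, E, N, J, S]
Visit M; enqueue D, G, T, A → queue [F, I, K, E, N, J, S, D, G, T, A]
Visit F; enqueue R, C → queue [I, K, E, N, J, S, D, G, T, A, R, C]
Visit I → queue [K, E, N, J, S, D, G, T, A, R, C]
Visit K; enqueue H → queue [E, N, J, S, D, G, T, A, R, C, H]
Visit E; enqueue L → queue [N, J, S, D, G, T, A, R, C, H, L]
Visit N → queue [J, S, D, G, T, A, R, C, H, L]
Visit J → queue [S, D, G, T, A, R, C, H, L]
Visit S; enqueue Q → queue [D, G, T, A, R, C, H, L, Q]
Visit D → queue [G, T, A, R, C, H, L, Q]
Visit G → queue [T, A, R, C, H, L, Q]
Visit T → queue [A, R, C, H, L, Q]
Visit A → queue [R, C, H, L, Q]
Visit R → queue [C, H, L, Q]
Visit C → queue [H, L, Q]
Visit H → queue [L, Q]
Visit L → queue [Q]
Visit Q → queue []

O, B, P, M, F, I, K, E, N, J, S, D, G, T, A, R, C, H, L, Q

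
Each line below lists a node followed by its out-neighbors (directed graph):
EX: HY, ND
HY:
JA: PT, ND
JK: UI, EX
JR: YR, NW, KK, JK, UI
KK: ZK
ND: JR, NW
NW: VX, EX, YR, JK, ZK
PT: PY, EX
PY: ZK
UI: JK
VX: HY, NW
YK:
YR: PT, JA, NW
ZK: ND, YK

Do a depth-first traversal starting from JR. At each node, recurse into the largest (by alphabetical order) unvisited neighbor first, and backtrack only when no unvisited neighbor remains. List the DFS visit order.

JR → YR → PT → PY → ZK → YK → ND → NW → VX → HY → JK → UI → EX → JA → KK

Visit JR
JR → YR
YR → PT
PT → PY
PY → ZK
ZK → YK
ZK → ND
ND → NW
NW → VX
VX → HY
NW → JK
JK → UI
JK → EX
YR → JA
JR → KK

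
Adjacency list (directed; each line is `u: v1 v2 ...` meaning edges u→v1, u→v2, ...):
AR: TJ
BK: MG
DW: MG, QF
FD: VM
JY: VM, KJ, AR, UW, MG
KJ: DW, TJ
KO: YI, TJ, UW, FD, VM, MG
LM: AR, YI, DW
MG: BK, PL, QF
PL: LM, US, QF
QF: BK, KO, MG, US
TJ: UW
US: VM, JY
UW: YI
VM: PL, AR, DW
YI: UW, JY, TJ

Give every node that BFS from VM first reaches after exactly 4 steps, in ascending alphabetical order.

FD, KJ

Level 0: VM
Level 1: AR, DW, PL
Level 2: LM, MG, QF, TJ, US
Level 3: BK, JY, KO, UW, YI
Level 4: FD, KJ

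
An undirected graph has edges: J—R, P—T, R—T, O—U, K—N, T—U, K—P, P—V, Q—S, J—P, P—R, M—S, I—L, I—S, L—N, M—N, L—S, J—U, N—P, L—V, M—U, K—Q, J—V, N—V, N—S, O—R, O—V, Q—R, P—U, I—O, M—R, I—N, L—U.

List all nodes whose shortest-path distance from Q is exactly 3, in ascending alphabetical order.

U, V

Level 0: Q
Level 1: K, R, S
Level 2: I, J, L, M, N, O, P, T
Level 3: U, V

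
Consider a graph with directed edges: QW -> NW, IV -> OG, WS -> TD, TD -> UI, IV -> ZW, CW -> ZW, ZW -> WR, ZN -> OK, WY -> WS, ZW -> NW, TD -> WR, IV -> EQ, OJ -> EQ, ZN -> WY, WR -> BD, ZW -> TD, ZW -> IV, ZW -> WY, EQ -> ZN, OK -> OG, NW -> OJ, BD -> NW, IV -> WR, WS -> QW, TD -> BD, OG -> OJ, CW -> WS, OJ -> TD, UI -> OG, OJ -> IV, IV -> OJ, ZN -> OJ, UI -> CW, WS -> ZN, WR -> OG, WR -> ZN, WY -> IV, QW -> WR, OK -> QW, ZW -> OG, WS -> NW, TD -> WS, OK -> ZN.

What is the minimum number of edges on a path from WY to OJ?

Level 0: WY
Level 1: IV, WS
Level 2: EQ, NW, OG, OJ, QW, TD, WR, ZN, ZW
Level 3: BD, OK, UI
Level 4: CW
OJ first appears at level 2.

2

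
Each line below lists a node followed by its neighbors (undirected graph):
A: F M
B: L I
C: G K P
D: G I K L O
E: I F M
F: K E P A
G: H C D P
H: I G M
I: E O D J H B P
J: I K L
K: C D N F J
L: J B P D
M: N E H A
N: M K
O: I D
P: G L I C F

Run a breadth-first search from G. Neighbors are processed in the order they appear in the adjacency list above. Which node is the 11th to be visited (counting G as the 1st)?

Visit G; enqueue H, C, D, P → queue [H, C, D, P]
Visit H; enqueue I, M → queue [C, D, P, I, M]
Visit C; enqueue K → queue [D, P, I, M, K]
Visit D; enqueue L, O → queue [P, I, M, K, L, O]
Visit P; enqueue F → queue [I, M, K, L, O, F]
Visit I; enqueue E, J, B → queue [M, K, L, O, F, E, J, B]
Visit M; enqueue N, A → queue [K, L, O, F, E, J, B, N, A]
Visit K → queue [L, O, F, E, J, B, N, A]
Visit L → queue [O, F, E, J, B, N, A]
Visit O → queue [F, E, J, B, N, A]
Visit F → queue [E, J, B, N, A]
Visit E → queue [J, B, N, A]
Visit J → queue [B, N, A]
Visit B → queue [N, A]
Visit N → queue [A]
Visit A → queue []

Visit order: G, H, C, D, P, I, M, K, L, O, F, E, J, B, N, A

F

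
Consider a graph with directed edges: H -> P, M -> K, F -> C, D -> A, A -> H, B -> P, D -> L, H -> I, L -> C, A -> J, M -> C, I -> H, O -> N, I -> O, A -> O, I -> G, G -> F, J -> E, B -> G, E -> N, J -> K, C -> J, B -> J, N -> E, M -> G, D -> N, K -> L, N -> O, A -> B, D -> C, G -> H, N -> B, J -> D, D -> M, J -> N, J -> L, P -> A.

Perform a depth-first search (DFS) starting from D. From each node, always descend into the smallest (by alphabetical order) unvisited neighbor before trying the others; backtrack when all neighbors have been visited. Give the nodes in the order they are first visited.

D, A, B, G, F, C, J, E, N, O, K, L, H, I, P, M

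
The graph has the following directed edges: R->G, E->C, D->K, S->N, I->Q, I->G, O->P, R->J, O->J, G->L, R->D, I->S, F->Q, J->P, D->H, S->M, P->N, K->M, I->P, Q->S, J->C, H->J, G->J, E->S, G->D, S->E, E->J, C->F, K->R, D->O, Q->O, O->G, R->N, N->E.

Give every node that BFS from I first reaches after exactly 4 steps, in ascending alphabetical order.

F, R

Level 0: I
Level 1: G, P, Q, S
Level 2: D, E, J, L, M, N, O
Level 3: C, H, K
Level 4: F, R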